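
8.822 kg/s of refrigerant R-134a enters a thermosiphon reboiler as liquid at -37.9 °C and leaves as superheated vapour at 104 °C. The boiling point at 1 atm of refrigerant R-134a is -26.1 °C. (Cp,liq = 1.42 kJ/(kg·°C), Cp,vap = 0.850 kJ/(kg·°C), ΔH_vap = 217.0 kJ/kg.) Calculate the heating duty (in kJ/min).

liquid -37.9→-26.1 °C: 16.756 kJ/kg
vaporisation at -26.1 °C: 217 kJ/kg
vapour -26.1→104 °C: 110.58 kJ/kg
Δh = 16.756 + 217 + 110.58 = 344.34 kJ/kg
Q = ṁ·Δh = 8.822 kg/s × 344.34 kJ/kg = 3037.8 kJ/s
|Q| = 3037.8 kW = 182270 kJ/min

Q = 182000 kJ/min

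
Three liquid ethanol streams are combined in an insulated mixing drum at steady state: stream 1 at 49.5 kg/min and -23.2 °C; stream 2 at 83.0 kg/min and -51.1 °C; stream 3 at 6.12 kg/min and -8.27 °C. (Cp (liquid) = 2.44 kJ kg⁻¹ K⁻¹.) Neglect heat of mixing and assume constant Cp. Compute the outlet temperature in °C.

Energy balance with Q = 0: Σ ṁᵢCp,ᵢ(T_out − Tᵢ) = 0
T_out = Σ ṁᵢCp,ᵢTᵢ / Σ ṁᵢCp,ᵢ
      = -13274 / 338.23 = -39.246 °C

T_out = -39.2 °C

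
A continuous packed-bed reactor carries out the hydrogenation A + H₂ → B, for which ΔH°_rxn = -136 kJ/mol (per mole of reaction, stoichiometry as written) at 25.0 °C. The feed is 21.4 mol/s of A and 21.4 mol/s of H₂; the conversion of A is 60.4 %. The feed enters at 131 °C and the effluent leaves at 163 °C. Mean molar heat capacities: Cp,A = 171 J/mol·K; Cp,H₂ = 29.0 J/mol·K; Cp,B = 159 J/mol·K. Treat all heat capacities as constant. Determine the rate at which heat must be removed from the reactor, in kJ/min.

Q_out = 102000 kJ/min

Extent of reaction ξ = 0.604 × 21.4 = 12.926 mol/s
Reaction term: ξ·ΔH°_rxn = 12.926 × -136 = -1757.9 kJ/s
Sensible, feed 131→25 °C: -453.68 kJ/s
Outlet flows (mol/s): A 8.4744, H₂ 8.4744, B 12.926
Sensible, products 25→163 °C: 517.51 kJ/s
Q = ΔH = -1694.1 kJ/s = -1694.1 kW
Heat removed = 101640 kJ/min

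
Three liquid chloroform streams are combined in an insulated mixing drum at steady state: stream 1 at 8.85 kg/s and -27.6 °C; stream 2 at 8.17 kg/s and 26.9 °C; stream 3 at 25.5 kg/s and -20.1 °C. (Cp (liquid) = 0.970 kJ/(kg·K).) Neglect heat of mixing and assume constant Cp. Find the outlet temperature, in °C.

T_out = -12.6 °C

Adiabatic, steady state ⇒ Σ ṁᵢCp,ᵢ(T_out − Tᵢ) = 0
T_out = Σ ṁᵢCp,ᵢTᵢ / Σ ṁᵢCp,ᵢ
      = -520.93 / 41.244 = -12.63 °C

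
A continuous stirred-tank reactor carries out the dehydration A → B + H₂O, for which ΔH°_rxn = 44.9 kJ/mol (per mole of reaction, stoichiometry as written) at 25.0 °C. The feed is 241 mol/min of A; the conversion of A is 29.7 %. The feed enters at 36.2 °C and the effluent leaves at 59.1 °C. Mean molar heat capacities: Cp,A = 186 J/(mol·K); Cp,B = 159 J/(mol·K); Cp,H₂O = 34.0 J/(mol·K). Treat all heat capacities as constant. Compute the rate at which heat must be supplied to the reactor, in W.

Q_in = 71000 W

Extent of reaction ξ = 0.297 × 241 = 71.577 mol/min
Reaction term: ξ·ΔH°_rxn = 71.577 × 44.9 = 3213.8 kJ/min
Sensible, feed 36.2→25 °C: -502.05 kJ/min
Outlet flows (mol/min): A 169.42, B 71.577, H₂O 71.577
Sensible, products 25→59.1 °C: 1545.7 kJ/min
Q = ΔH = 4257.4 kJ/min = 70.957 kW
Heat supplied = 70957 W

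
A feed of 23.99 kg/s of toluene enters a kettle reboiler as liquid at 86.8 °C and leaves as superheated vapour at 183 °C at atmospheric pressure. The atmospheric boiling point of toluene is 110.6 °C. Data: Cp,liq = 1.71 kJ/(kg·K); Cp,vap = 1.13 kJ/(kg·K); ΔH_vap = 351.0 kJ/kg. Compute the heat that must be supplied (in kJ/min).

liquid 86.8→110.6 °C: 40.698 kJ/kg
vaporisation at 110.6 °C: 351 kJ/kg
vapour 110.6→183 °C: 81.812 kJ/kg
Δh = 40.698 + 351 + 81.812 = 473.51 kJ/kg
Q = ṁ·Δh = 23.99 kg/s × 473.51 kJ/kg = 11360 kJ/s
|Q| = 11360 kW = 681570 kJ/min

Q = 682000 kJ/min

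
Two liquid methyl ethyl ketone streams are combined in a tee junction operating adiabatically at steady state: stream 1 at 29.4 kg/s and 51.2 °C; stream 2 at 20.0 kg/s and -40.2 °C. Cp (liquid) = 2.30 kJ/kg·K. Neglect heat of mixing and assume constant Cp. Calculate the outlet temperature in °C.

Adiabatic, steady state ⇒ Σ ṁᵢCp,ᵢ(T_out − Tᵢ) = 0
T_out = Σ ṁᵢCp,ᵢTᵢ / Σ ṁᵢCp,ᵢ
      = 1612.9 / 113.62 = 14.196 °C

T_out = 14.2 °C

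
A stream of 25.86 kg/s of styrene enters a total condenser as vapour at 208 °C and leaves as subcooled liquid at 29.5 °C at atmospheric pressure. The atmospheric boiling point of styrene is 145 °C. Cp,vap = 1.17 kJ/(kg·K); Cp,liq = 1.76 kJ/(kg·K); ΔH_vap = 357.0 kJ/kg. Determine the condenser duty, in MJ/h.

vapour 208→145 °C: -73.71 kJ/kg
condensation at 145 °C: -357 kJ/kg
liquid 145→29.5 °C: -203.28 kJ/kg
Δh = -73.71 + -357 + -203.28 = -633.99 kJ/kg
Q = ṁ·Δh = 25.86 kg/s × -633.99 kJ/kg = -16395 kJ/s
|Q| = 16395 kW = 59022 MJ/h

Q_c = 59000 MJ/h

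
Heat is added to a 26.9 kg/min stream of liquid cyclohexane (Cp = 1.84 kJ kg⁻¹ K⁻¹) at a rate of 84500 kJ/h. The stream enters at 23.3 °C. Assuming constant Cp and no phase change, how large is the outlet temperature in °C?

T_out = 51.8 °C

Q = 84500 kJ/h = 1408.3 kJ/min
ΔT = Q/(ṁ·Cp) = 1408.3/(26.9×1.84) = 28.453 K
T_out = 23.3 + 28.453 = 51.753 °C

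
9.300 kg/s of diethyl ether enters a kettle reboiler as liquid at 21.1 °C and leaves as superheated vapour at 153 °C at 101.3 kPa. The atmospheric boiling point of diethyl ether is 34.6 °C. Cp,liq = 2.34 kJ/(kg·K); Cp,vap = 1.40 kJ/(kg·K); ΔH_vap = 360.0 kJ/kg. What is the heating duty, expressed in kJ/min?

liquid 21.1→34.6 °C: 31.59 kJ/kg
vaporisation at 34.6 °C: 360 kJ/kg
vapour 34.6→153 °C: 165.76 kJ/kg
Δh = 31.59 + 360 + 165.76 = 557.35 kJ/kg
Q = ṁ·Δh = 9.300 kg/s × 557.35 kJ/kg = 5183.4 kJ/s
|Q| = 5183.4 kW = 311000 kJ/min

Q = 311000 kJ/min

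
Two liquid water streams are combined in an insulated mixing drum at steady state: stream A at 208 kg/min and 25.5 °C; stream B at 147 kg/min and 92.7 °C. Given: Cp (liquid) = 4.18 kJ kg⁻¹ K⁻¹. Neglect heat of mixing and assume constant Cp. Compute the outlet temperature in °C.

Energy balance with Q = 0: Σ ṁᵢCp,ᵢ(T_out − Tᵢ) = 0
Σ ṁᵢCp,ᵢTᵢ = 208×4.18×25.5 + 147×4.18×92.7 = 79131
Σ ṁᵢCp,ᵢ = 208×4.18 + 147×4.18 = 1483.9
T_out = 79131 / 1483.9 = 53.326 °C

T_out = 53.3 °C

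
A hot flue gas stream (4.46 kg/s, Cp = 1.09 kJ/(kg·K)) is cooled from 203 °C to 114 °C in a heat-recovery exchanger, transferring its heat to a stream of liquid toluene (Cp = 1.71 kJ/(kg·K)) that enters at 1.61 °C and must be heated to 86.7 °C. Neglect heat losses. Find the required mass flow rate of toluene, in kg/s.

Heat released by hot stream: Q = 4.46 × 1.09 × (203 − 114) = 432.66 kJ/s
Energy balance on cold side (adiabatic exchanger): Q = ṁ_c·Cp_c·(T_c,out − T_c,in)
ṁ_c = 432.66 / [1.71 × (86.7 − 1.61)] = 2.9736 kg/s

ṁ_c = 2.97 kg/s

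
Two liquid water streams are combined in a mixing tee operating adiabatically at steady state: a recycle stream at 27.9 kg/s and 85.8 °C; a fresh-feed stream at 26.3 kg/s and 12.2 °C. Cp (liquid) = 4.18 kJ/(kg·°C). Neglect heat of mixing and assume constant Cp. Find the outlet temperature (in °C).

T_out = 50.1 °C

No heat crosses the boundary, so H_out = H_in.
T_out = Σ ṁᵢCp,ᵢTᵢ / Σ ṁᵢCp,ᵢ
      = 11347 / 226.56 = 50.086 °C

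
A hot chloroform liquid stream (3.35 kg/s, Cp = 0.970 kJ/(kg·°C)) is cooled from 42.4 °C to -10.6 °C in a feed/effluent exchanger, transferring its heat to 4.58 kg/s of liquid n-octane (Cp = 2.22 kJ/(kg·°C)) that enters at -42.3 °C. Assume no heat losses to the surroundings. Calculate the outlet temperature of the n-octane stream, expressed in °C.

Heat released by hot stream: Q = 3.35 × 0.970 × (42.4 − -10.6) = 172.22 kJ/s
Energy balance on cold side (adiabatic exchanger): Q = ṁ_c·Cp_c·(T_c,out − T_c,in)
T_c,out = -42.3 + 172.22/(4.58 × 2.22) = -25.362 °C

T_c,out = -25.4 °C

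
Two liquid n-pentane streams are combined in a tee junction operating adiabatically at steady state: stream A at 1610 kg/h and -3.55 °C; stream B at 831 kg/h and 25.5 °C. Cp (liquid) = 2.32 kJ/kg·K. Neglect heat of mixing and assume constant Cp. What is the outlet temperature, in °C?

No heat crosses the boundary, so H_out = H_in.
Σ ṁᵢCp,ᵢTᵢ = 1610×2.32×-3.55 + 831×2.32×25.5 = 35902
Σ ṁᵢCp,ᵢ = 1610×2.32 + 831×2.32 = 5663.1
T_out = 35902 / 5663.1 = 6.3396 °C

T_out = 6.34 °C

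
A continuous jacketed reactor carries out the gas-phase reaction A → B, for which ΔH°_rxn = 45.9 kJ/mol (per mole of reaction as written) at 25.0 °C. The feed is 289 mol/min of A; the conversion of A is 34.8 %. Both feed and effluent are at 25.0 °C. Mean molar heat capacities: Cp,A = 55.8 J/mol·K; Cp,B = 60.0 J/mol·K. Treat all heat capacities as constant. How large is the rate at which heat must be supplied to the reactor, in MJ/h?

Extent of reaction ξ = 0.348 × 289 = 100.57 mol/min
Reaction term: ξ·ΔH°_rxn = 100.57 × 45.9 = 4616.3 kJ/min
Q = ΔH = 4616.3 kJ/min = 76.938 kW
Heat supplied = 276.98 MJ/h

Q_in = 277 MJ/h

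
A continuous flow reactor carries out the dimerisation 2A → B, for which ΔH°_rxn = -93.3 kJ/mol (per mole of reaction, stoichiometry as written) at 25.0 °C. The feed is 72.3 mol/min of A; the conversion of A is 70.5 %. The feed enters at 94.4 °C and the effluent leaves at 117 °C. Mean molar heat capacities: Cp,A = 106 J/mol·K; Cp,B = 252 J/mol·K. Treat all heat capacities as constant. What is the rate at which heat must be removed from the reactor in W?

Q_out = 35200 W

Extent of reaction ξ = 0.705 × 72.3 / 2 = 25.486 mol/min
Reaction term: ξ·ΔH°_rxn = 25.486 × -93.3 = -2377.8 kJ/min
Sensible, feed 94.4→25 °C: -531.87 kJ/min
Outlet flows (mol/min): A 21.329, B 25.486
Sensible, products 25→117 °C: 798.86 kJ/min
Q = ΔH = -2110.8 kJ/min = -35.181 kW
Heat removed = 35181 W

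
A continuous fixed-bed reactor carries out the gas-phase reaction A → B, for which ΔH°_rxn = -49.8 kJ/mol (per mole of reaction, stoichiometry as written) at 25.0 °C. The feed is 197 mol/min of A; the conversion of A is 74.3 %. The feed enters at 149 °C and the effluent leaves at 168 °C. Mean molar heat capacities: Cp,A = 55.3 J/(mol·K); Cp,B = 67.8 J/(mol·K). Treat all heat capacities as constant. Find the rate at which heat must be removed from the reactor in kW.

Q_out = 114 kW

Extent of reaction ξ = 0.743 × 197 = 146.37 mol/min
Reaction term: ξ·ΔH°_rxn = 146.37 × -49.8 = -7289.3 kJ/min
Sensible, feed 149→25 °C: -1350.9 kJ/min
Outlet flows (mol/min): A 50.629, B 146.37
Sensible, products 25→168 °C: 1819.5 kJ/min
Q = ΔH = -6820.6 kJ/min = -113.68 kW
Heat removed = 113.68 kW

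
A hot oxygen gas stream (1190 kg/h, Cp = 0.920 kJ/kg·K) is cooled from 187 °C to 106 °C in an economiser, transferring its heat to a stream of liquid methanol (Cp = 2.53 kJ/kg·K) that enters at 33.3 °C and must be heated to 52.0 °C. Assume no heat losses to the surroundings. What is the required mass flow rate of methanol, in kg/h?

ṁ_c = 1870 kg/h

Heat released by hot stream: Q = 1190 × 0.920 × (187 − 106) = 88679 kJ/h
Energy balance on cold side (adiabatic exchanger): Q = ṁ_c·Cp_c·(T_c,out − T_c,in)
ṁ_c = 88679 / [2.53 × (52.0 − 33.3)] = 1874.4 kg/h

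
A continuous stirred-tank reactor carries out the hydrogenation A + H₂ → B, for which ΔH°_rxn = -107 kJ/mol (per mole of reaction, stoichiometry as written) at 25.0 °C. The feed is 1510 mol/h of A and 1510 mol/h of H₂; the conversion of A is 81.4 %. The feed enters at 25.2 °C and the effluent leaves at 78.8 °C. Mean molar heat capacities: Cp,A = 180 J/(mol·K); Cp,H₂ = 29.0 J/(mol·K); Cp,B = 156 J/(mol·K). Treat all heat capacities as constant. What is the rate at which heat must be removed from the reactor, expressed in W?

Extent of reaction ξ = 0.814 × 1510 = 1229.1 mol/h
Reaction term: ξ·ΔH°_rxn = 1229.1 × -107 = -131520 kJ/h
Sensible, feed 25.2→25 °C: -63.118 kJ/h
Outlet flows (mol/h): A 280.86, H₂ 280.86, B 1229.1
Sensible, products 25→78.8 °C: 13474 kJ/h
Q = ΔH = -118110 kJ/h = -32.808 kW
Heat removed = 32808 W

Q_out = 32800 W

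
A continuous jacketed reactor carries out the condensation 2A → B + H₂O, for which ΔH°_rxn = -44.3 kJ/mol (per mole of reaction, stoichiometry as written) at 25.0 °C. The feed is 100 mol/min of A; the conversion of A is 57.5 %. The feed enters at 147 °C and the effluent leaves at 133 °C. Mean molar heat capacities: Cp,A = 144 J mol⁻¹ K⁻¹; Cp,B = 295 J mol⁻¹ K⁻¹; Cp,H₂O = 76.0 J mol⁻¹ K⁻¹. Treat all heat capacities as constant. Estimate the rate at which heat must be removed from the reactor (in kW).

Q_out = 20.3 kW

Extent of reaction ξ = 0.575 × 100 / 2 = 28.75 mol/min
Reaction term: ξ·ΔH°_rxn = 28.75 × -44.3 = -1273.6 kJ/min
Sensible, feed 147→25 °C: -1756.8 kJ/min
Outlet flows (mol/min): A 42.5, B 28.75, H₂O 28.75
Sensible, products 25→133 °C: 1812.9 kJ/min
Q = ΔH = -1217.5 kJ/min = -20.292 kW
Heat removed = 20.292 kW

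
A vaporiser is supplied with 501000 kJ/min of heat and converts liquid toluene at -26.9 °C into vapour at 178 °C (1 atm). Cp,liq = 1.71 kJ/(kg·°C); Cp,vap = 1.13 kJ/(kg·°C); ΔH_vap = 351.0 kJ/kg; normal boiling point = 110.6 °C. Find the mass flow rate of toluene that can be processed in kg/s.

ṁ = 12.6 kg/s

Δh = 1.71×(110.6−-26.9) + 351.0 + 1.13×(178−110.6) = 662.29 kJ/kg
Q = 501000 kJ/min = 8350 kJ/s = 8350 kJ/s
ṁ = Q/Δh = 8350 / 662.29 = 12.608 kg/s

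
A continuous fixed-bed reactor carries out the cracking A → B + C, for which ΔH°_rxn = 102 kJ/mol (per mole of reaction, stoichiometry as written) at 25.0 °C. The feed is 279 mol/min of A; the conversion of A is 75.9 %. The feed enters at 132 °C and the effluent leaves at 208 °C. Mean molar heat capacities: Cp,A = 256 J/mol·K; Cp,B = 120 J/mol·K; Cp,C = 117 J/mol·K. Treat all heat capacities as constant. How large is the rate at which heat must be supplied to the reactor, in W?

Extent of reaction ξ = 0.759 × 279 = 211.76 mol/min
Reaction term: ξ·ΔH°_rxn = 211.76 × 102 = 21600 kJ/min
Sensible, feed 132→25 °C: -7642.4 kJ/min
Outlet flows (mol/min): A 67.239, B 211.76, C 211.76
Sensible, products 25→208 °C: 12334 kJ/min
Q = ΔH = 26292 kJ/min = 438.19 kW
Heat supplied = 438190 W

Q_in = 438000 W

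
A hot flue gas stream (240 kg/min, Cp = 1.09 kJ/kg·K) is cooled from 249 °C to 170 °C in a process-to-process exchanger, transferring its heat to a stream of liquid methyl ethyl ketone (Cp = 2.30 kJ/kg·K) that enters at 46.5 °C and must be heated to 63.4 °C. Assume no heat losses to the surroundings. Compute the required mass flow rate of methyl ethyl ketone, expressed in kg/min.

Heat released by hot stream: Q = 240 × 1.09 × (249 − 170) = 20666 kJ/min
Energy balance on cold side (adiabatic exchanger): Q = ṁ_c·Cp_c·(T_c,out − T_c,in)
ṁ_c = 20666 / [2.30 × (63.4 − 46.5)] = 531.68 kg/min

ṁ_c = 532 kg/min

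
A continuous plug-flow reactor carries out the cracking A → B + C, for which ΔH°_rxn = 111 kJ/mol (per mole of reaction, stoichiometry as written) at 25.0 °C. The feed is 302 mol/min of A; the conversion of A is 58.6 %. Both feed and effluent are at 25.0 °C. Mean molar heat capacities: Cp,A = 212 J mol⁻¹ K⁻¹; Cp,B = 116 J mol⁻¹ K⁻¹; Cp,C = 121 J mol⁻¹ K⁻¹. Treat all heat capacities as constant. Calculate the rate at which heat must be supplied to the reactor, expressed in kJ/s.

Q_in = 327 kJ/s

Extent of reaction ξ = 0.586 × 302 = 176.97 mol/min
Reaction term: ξ·ΔH°_rxn = 176.97 × 111 = 19644 kJ/min
Q = ΔH = 19644 kJ/min = 327.4 kW
Heat supplied = 327.4 kJ/s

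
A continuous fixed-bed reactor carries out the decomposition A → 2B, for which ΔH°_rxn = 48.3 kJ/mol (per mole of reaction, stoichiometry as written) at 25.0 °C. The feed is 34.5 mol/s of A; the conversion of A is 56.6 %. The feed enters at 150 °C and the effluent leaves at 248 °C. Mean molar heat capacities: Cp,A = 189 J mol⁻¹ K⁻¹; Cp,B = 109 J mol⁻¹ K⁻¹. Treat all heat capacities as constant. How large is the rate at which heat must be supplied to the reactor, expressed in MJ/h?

Extent of reaction ξ = 0.566 × 34.5 = 19.527 mol/s
Reaction term: ξ·ΔH°_rxn = 19.527 × 48.3 = 943.15 kJ/s
Sensible, feed 150→25 °C: -815.06 kJ/s
Outlet flows (mol/s): A 14.973, B 39.054
Sensible, products 25→248 °C: 1580.4 kJ/s
Q = ΔH = 1708.4 kJ/s = 1708.4 kW
Heat supplied = 6150.4 MJ/h

Q_in = 6150 MJ/h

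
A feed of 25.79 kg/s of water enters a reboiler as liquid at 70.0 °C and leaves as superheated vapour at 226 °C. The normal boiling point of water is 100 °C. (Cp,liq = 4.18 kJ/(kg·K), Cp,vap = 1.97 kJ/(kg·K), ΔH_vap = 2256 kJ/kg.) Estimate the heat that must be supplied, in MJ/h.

Q = 244000 MJ/h

liquid 70.0→100 °C: 125.4 kJ/kg
vaporisation at 100 °C: 2256 kJ/kg
vapour 100→226 °C: 248.22 kJ/kg
Δh = 125.4 + 2256 + 248.22 = 2629.6 kJ/kg
Q = ṁ·Δh = 25.79 kg/s × 2629.6 kJ/kg = 67818 kJ/s
|Q| = 67818 kW = 244140 MJ/h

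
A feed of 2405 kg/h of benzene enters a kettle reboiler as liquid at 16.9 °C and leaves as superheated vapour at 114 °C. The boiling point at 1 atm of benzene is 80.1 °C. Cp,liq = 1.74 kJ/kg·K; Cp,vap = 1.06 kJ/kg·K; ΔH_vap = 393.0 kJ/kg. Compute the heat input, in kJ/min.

Q = 21600 kJ/min

liquid 16.9→80.1 °C: 109.97 kJ/kg
vaporisation at 80.1 °C: 393 kJ/kg
vapour 80.1→114 °C: 35.934 kJ/kg
Δh = 109.97 + 393 + 35.934 = 538.9 kJ/kg
Q = ṁ·Δh = 2405 kg/h × 538.9 kJ/kg = 1.2961e+06 kJ/h
|Q| = 360.02 kW = 21601 kJ/min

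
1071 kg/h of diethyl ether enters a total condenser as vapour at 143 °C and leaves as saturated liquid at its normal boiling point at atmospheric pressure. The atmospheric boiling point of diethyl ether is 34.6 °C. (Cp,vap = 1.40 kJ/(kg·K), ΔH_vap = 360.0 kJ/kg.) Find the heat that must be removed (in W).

Q_c = 152000 W

vapour 143→34.6 °C: -151.76 kJ/kg
condensation at 34.6 °C: -360 kJ/kg
Δh = -151.76 + -360 = -511.76 kJ/kg
Q = ṁ·Δh = 1071 kg/h × -511.76 kJ/kg = -548090 kJ/h
|Q| = 152.25 kW = 152250 W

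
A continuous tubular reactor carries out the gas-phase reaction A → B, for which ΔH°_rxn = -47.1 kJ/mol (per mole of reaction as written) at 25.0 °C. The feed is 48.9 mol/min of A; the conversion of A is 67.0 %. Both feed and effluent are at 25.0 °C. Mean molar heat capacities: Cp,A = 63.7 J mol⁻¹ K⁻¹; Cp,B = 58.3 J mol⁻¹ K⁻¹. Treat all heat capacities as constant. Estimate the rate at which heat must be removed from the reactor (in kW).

Q_out = 25.7 kW

Extent of reaction ξ = 0.670 × 48.9 = 32.763 mol/min
Reaction term: ξ·ΔH°_rxn = 32.763 × -47.1 = -1543.1 kJ/min
Q = ΔH = -1543.1 kJ/min = -25.719 kW
Heat removed = 25.719 kW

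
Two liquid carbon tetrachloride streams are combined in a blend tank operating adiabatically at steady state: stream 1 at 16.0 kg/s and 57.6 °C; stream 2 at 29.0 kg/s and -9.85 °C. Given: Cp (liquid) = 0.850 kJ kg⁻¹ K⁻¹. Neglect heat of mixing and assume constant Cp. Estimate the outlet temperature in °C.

Adiabatic, steady state ⇒ Σ ṁᵢCp,ᵢ(T_out − Tᵢ) = 0
Σ ṁᵢCp,ᵢTᵢ = 16.0×0.850×57.6 + 29.0×0.850×-9.85 = 540.56
Σ ṁᵢCp,ᵢ = 16.0×0.850 + 29.0×0.850 = 38.25
T_out = 540.56 / 38.25 = 14.132 °C

T_out = 14.1 °C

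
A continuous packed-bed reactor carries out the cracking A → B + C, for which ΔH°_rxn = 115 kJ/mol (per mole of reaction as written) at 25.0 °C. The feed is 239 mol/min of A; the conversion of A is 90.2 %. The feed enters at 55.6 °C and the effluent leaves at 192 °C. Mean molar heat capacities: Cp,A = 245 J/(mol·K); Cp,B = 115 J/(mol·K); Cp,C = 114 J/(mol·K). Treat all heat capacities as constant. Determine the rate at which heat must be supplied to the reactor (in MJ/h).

Extent of reaction ξ = 0.902 × 239 = 215.58 mol/min
Reaction term: ξ·ΔH°_rxn = 215.58 × 115 = 24791 kJ/min
Sensible, feed 55.6→25 °C: -1791.8 kJ/min
Outlet flows (mol/min): A 23.422, B 215.58, C 215.58
Sensible, products 25→192 °C: 9202.7 kJ/min
Q = ΔH = 32202 kJ/min = 536.71 kW
Heat supplied = 1932.1 MJ/h

Q_in = 1930 MJ/h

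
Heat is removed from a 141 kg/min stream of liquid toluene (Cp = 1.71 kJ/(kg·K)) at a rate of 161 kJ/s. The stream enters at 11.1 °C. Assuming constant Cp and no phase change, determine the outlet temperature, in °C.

T_out = -29.0 °C

Q = 161 kJ/s = 9660 kJ/min
ΔT = Q/(ṁ·Cp) = 9660/(141×1.71) = 40.065 K
T_out = 11.1 − 40.065 = -28.965 °C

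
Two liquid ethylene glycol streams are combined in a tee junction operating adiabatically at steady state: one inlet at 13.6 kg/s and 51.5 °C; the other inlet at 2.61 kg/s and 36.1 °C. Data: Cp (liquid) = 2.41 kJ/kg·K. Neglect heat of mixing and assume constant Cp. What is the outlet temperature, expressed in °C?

T_out = 49.0 °C

No heat crosses the boundary, so H_out = H_in.
T_out = Σ ṁᵢCp,ᵢTᵢ / Σ ṁᵢCp,ᵢ
      = 1915 / 39.066 = 49.02 °C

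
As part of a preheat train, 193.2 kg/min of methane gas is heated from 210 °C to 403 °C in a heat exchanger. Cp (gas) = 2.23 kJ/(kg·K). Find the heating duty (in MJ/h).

Q = ṁ·Cp·ΔT = 193.2 × 2.23 × (403 − 210) = 83151 kJ/min
Converting: 83151 / 60 s = 1385.9 kW
Heating duty = 4989.1 MJ/h

Q = 4990 MJ/h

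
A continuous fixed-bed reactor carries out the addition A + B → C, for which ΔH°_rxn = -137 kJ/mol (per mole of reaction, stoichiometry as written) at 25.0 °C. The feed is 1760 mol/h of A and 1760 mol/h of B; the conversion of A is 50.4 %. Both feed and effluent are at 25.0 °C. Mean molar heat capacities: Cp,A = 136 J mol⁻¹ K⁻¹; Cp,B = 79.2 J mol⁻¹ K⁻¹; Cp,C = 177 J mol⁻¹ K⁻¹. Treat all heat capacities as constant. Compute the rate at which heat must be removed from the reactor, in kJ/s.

Q_out = 33.8 kJ/s

Extent of reaction ξ = 0.504 × 1760 = 887.04 mol/h
Reaction term: ξ·ΔH°_rxn = 887.04 × -137 = -121520 kJ/h
Q = ΔH = -121520 kJ/h = -33.757 kW
Heat removed = 33.757 kJ/s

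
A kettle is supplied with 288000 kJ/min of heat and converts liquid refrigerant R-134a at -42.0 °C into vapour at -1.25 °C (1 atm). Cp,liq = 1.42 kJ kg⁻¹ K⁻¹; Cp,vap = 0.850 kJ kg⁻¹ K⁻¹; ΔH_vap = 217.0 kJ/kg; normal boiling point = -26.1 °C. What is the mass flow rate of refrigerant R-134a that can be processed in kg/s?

ṁ = 18.4 kg/s

Δh = 1.42×(-26.1−-42.0) + 217.0 + 0.850×(-1.25−-26.1) = 260.7 kJ/kg
Q = 288000 kJ/min = 4800 kJ/s = 4800 kJ/s
ṁ = Q/Δh = 4800 / 260.7 = 18.412 kg/s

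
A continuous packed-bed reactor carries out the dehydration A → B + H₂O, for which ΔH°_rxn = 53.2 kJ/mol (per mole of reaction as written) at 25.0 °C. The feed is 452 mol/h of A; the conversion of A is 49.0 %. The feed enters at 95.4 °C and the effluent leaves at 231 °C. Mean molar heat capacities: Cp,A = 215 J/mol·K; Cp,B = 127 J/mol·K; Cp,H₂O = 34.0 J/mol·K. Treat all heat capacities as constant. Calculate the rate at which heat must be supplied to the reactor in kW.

Extent of reaction ξ = 0.490 × 452 = 221.48 mol/h
Reaction term: ξ·ΔH°_rxn = 221.48 × 53.2 = 11783 kJ/h
Sensible, feed 95.4→25 °C: -6841.5 kJ/h
Outlet flows (mol/h): A 230.52, B 221.48, H₂O 221.48
Sensible, products 25→231 °C: 17555 kJ/h
Q = ΔH = 22497 kJ/h = 6.2491 kW
Heat supplied = 6.2491 kW

Q_in = 6.25 kW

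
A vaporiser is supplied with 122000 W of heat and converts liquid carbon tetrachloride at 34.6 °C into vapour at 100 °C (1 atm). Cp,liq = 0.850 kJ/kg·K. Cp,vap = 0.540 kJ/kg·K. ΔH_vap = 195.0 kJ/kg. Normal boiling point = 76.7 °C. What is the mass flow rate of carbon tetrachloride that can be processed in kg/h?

ṁ = 1800 kg/h

Δh = 0.850×(76.7−34.6) + 195.0 + 0.540×(100−76.7) = 243.37 kJ/kg
Q = 122000 W = 122 kJ/s = 439200 kJ/h
ṁ = Q/Δh = 439200 / 243.37 = 1804.7 kg/h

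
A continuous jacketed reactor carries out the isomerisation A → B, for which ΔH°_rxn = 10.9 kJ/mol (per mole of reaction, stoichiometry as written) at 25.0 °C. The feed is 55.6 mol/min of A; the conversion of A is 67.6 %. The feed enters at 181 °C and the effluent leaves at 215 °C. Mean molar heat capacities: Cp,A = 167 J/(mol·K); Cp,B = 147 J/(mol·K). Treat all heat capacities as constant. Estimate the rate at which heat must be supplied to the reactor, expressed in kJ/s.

Extent of reaction ξ = 0.676 × 55.6 = 37.586 mol/min
Reaction term: ξ·ΔH°_rxn = 37.586 × 10.9 = 409.68 kJ/min
Sensible, feed 181→25 °C: -1448.5 kJ/min
Outlet flows (mol/min): A 18.014, B 37.586
Sensible, products 25→215 °C: 1621.4 kJ/min
Q = ΔH = 582.55 kJ/min = 9.7092 kW
Heat supplied = 9.7092 kJ/s

Q_in = 9.71 kJ/s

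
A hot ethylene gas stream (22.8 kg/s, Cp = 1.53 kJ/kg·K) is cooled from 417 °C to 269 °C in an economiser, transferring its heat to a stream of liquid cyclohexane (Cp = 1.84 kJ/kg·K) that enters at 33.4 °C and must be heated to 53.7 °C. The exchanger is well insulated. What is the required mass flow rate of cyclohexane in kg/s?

Heat released by hot stream: Q = 22.8 × 1.53 × (417 − 269) = 5162.8 kJ/s
Energy balance on cold side (adiabatic exchanger): Q = ṁ_c·Cp_c·(T_c,out − T_c,in)
ṁ_c = 5162.8 / [1.84 × (53.7 − 33.4)] = 138.22 kg/s

ṁ_c = 138 kg/s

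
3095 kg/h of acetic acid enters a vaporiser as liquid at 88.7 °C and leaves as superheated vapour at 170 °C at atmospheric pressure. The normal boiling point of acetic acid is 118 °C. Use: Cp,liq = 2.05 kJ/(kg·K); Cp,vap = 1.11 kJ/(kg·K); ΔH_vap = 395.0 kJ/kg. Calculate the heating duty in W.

Q = 441000 W

liquid 88.7→118 °C: 60.065 kJ/kg
vaporisation at 118 °C: 395 kJ/kg
vapour 118→170 °C: 57.72 kJ/kg
Δh = 60.065 + 395 + 57.72 = 512.78 kJ/kg
Q = ṁ·Δh = 3095 kg/h × 512.78 kJ/kg = 1.5871e+06 kJ/h
|Q| = 440.85 kW = 440850 W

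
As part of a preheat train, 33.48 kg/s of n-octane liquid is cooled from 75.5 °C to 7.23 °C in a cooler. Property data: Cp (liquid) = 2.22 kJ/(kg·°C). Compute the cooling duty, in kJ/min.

Q = ṁ·Cp·ΔT = 33.48 × 2.22 × (7.23 − 75.5) = -5074.2 kJ/s
Cooling duty = 304450 kJ/min

Q_c = 304000 kJ/min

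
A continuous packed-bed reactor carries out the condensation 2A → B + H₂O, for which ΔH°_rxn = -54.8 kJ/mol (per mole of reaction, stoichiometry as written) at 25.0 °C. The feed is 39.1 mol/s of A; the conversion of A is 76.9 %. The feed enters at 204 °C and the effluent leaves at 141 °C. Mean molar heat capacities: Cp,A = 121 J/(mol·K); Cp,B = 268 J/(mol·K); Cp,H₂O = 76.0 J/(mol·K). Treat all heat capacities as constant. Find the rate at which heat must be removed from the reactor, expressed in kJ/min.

Q_out = 56600 kJ/min

Extent of reaction ξ = 0.769 × 39.1 / 2 = 15.034 mol/s
Reaction term: ξ·ΔH°_rxn = 15.034 × -54.8 = -823.86 kJ/s
Sensible, feed 204→25 °C: -846.87 kJ/s
Outlet flows (mol/s): A 9.0321, B 15.034, H₂O 15.034
Sensible, products 25→141 °C: 726.69 kJ/s
Q = ΔH = -944.04 kJ/s = -944.04 kW
Heat removed = 56642 kJ/min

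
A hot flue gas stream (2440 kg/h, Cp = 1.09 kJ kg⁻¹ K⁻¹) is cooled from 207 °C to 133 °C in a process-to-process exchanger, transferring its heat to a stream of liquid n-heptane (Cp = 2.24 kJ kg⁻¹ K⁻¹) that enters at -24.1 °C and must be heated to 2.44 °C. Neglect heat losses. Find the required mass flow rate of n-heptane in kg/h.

Heat released by hot stream: Q = 2440 × 1.09 × (207 − 133) = 196810 kJ/h
Energy balance on cold side (adiabatic exchanger): Q = ṁ_c·Cp_c·(T_c,out − T_c,in)
ṁ_c = 196810 / [2.24 × (2.44 − -24.1)] = 3310.5 kg/h

ṁ_c = 3310 kg/h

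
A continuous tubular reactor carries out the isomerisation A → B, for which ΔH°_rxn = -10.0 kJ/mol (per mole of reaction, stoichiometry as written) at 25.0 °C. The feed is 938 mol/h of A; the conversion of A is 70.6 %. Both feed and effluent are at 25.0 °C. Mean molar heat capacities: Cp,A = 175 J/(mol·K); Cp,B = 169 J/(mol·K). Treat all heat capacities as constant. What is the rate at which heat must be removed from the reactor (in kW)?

Extent of reaction ξ = 0.706 × 938 = 662.23 mol/h
Reaction term: ξ·ΔH°_rxn = 662.23 × -10.0 = -6622.3 kJ/h
Q = ΔH = -6622.3 kJ/h = -1.8395 kW
Heat removed = 1.8395 kW

Q_out = 1.84 kW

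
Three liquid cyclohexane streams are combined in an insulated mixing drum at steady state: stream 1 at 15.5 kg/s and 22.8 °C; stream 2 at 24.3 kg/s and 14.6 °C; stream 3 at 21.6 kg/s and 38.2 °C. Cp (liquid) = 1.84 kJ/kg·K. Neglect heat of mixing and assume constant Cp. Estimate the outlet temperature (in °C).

T_out = 25.0 °C

Energy balance with Q = 0: Σ ṁᵢCp,ᵢ(T_out − Tᵢ) = 0
T_out = Σ ṁᵢCp,ᵢTᵢ / Σ ṁᵢCp,ᵢ
      = 2821.3 / 112.98 = 24.972 °C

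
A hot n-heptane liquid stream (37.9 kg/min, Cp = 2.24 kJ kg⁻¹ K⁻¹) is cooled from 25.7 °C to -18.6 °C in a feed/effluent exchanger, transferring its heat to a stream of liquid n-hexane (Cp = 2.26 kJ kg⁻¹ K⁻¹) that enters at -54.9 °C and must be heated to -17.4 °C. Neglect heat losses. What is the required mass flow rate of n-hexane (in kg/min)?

ṁ_c = 44.4 kg/min

Heat released by hot stream: Q = 37.9 × 2.24 × (25.7 − -18.6) = 3760.9 kJ/min
Energy balance on cold side (adiabatic exchanger): Q = ṁ_c·Cp_c·(T_c,out − T_c,in)
ṁ_c = 3760.9 / [2.26 × (-17.4 − -54.9)] = 44.376 kg/min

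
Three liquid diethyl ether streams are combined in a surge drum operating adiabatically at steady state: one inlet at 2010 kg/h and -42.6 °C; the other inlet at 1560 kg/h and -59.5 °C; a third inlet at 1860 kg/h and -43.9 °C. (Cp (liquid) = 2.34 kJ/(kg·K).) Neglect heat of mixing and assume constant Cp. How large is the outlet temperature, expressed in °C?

T_out = -47.9 °C

No heat crosses the boundary, so H_out = H_in.
T_out = Σ ṁᵢCp,ᵢTᵢ / Σ ṁᵢCp,ᵢ
      = -608630 / 12706 = -47.901 °C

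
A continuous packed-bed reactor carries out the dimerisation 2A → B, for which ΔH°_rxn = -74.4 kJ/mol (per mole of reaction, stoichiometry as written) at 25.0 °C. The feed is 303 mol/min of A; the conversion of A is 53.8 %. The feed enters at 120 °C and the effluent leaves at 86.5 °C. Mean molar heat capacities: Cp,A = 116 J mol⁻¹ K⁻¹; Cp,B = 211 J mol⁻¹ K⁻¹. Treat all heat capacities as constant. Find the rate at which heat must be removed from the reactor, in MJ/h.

Extent of reaction ξ = 0.538 × 303 / 2 = 81.507 mol/min
Reaction term: ξ·ΔH°_rxn = 81.507 × -74.4 = -6064.1 kJ/min
Sensible, feed 120→25 °C: -3339.1 kJ/min
Outlet flows (mol/min): A 139.99, B 81.507
Sensible, products 25→86.5 °C: 2056.3 kJ/min
Q = ΔH = -7346.8 kJ/min = -122.45 kW
Heat removed = 440.81 MJ/h

Q_out = 441 MJ/h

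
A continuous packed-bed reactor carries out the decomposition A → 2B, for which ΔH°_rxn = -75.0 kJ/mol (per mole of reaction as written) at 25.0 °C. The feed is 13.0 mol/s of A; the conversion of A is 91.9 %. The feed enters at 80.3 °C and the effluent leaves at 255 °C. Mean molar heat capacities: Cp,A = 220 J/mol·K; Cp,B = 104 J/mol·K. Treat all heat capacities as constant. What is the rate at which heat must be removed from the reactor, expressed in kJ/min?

Q_out = 25800 kJ/min

Extent of reaction ξ = 0.919 × 13.0 = 11.947 mol/s
Reaction term: ξ·ΔH°_rxn = 11.947 × -75.0 = -896.03 kJ/s
Sensible, feed 80.3→25 °C: -158.16 kJ/s
Outlet flows (mol/s): A 1.053, B 23.894
Sensible, products 25→255 °C: 624.83 kJ/s
Q = ΔH = -429.36 kJ/s = -429.36 kW
Heat removed = 25761 kJ/min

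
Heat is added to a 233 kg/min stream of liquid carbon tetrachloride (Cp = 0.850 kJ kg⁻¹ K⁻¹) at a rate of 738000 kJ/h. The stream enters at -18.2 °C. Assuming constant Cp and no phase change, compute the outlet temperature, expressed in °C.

Q = 738000 kJ/h = 12300 kJ/min
ΔT = Q/(ṁ·Cp) = 12300/(233×0.850) = 62.106 K
T_out = -18.2 + 62.106 = 43.906 °C

T_out = 43.9 °C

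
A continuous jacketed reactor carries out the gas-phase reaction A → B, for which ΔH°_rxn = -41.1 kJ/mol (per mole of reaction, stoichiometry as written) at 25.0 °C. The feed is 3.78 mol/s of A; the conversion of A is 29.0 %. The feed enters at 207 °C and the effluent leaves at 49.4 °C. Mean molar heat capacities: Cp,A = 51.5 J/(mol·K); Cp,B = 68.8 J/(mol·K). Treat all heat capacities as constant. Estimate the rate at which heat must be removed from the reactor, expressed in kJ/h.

Extent of reaction ξ = 0.290 × 3.78 = 1.0962 mol/s
Reaction term: ξ·ΔH°_rxn = 1.0962 × -41.1 = -45.054 kJ/s
Sensible, feed 207→25 °C: -35.43 kJ/s
Outlet flows (mol/s): A 2.6838, B 1.0962
Sensible, products 25→49.4 °C: 5.2127 kJ/s
Q = ΔH = -75.271 kJ/s = -75.271 kW
Heat removed = 270980 kJ/h

Q_out = 271000 kJ/h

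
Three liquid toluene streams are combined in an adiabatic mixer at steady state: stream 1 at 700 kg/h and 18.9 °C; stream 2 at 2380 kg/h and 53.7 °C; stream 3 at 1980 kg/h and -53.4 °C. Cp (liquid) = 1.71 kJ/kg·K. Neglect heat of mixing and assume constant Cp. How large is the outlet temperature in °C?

Energy balance with Q = 0: Σ ṁᵢCp,ᵢ(T_out − Tᵢ) = 0
T_out = Σ ṁᵢCp,ᵢTᵢ / Σ ṁᵢCp,ᵢ
      = 60370 / 8652.6 = 6.9771 °C

T_out = 6.98 °C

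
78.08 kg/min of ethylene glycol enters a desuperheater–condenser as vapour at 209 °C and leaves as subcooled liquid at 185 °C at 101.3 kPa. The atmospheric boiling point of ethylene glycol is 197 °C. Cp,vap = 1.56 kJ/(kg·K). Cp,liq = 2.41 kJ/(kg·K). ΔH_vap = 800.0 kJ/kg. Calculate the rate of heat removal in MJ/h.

Q_c = 3970 MJ/h

vapour 209→197 °C: -18.72 kJ/kg
condensation at 197 °C: -800 kJ/kg
liquid 197→185 °C: -28.92 kJ/kg
Δh = -18.72 + -800 + -28.92 = -847.64 kJ/kg
Q = ṁ·Δh = 78.08 kg/min × -847.64 kJ/kg = -66184 kJ/min
|Q| = 1103.1 kW = 3971 MJ/h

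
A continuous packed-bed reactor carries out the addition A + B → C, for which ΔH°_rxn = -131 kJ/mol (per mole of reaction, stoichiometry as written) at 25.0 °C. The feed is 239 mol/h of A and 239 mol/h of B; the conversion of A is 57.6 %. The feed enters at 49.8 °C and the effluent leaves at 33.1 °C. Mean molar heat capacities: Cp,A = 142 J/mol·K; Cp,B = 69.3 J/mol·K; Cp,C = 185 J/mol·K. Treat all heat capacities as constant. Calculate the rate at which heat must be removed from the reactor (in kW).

Extent of reaction ξ = 0.576 × 239 = 137.66 mol/h
Reaction term: ξ·ΔH°_rxn = 137.66 × -131 = -18034 kJ/h
Sensible, feed 49.8→25 °C: -1252.4 kJ/h
Outlet flows (mol/h): A 101.34, B 101.34, C 137.66
Sensible, products 25→33.1 °C: 379.73 kJ/h
Q = ΔH = -18907 kJ/h = -5.2519 kW
Heat removed = 5.2519 kW

Q_out = 5.25 kW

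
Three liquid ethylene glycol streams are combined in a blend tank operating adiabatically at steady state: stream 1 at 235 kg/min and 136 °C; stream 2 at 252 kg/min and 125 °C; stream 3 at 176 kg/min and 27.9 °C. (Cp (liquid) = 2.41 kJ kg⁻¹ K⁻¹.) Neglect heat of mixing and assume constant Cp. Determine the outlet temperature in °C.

T_out = 103 °C

Adiabatic, steady state ⇒ Σ ṁᵢCp,ᵢ(T_out − Tᵢ) = 0
T_out = Σ ṁᵢCp,ᵢTᵢ / Σ ṁᵢCp,ᵢ
      = 164770 / 1597.8 = 103.12 °C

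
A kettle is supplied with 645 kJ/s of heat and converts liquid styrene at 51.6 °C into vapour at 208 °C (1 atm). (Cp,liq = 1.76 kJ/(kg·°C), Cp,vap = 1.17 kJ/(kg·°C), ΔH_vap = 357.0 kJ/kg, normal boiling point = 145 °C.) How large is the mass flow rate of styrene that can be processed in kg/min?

ṁ = 65.0 kg/min

Δh = 1.76×(145−51.6) + 357.0 + 1.17×(208−145) = 595.09 kJ/kg
Q = 645 kJ/s = 645 kJ/s = 38700 kJ/min
ṁ = Q/Δh = 38700 / 595.09 = 65.032 kg/min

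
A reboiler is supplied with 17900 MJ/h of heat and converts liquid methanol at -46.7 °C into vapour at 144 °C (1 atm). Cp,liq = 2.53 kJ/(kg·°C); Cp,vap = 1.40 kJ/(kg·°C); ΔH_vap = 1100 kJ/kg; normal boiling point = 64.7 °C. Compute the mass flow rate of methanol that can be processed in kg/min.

ṁ = 200 kg/min

Δh = 2.53×(64.7−-46.7) + 1100 + 1.40×(144−64.7) = 1492.9 kJ/kg
Q = 17900 MJ/h = 4972.2 kJ/s = 298330 kJ/min
ṁ = Q/Δh = 298330 / 1492.9 = 199.84 kg/min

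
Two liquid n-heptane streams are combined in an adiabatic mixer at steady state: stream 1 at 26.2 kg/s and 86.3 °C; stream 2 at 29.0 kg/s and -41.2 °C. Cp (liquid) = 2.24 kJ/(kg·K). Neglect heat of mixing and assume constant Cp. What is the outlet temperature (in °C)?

T_out = 19.3 °C

Energy balance with Q = 0: Σ ṁᵢCp,ᵢ(T_out − Tᵢ) = 0
T_out = Σ ṁᵢCp,ᵢTᵢ / Σ ṁᵢCp,ᵢ
      = 2388.4 / 123.65 = 19.316 °C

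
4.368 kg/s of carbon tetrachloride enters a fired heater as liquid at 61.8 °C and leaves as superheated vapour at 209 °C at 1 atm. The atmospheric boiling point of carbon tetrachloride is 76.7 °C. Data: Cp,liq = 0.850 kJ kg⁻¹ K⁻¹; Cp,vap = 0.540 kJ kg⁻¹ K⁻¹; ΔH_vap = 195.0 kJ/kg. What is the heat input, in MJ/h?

liquid 61.8→76.7 °C: 12.665 kJ/kg
vaporisation at 76.7 °C: 195 kJ/kg
vapour 76.7→209 °C: 71.442 kJ/kg
Δh = 12.665 + 195 + 71.442 = 279.11 kJ/kg
Q = ṁ·Δh = 4.368 kg/s × 279.11 kJ/kg = 1219.1 kJ/s
|Q| = 1219.1 kW = 4388.9 MJ/h

Q = 4390 MJ/h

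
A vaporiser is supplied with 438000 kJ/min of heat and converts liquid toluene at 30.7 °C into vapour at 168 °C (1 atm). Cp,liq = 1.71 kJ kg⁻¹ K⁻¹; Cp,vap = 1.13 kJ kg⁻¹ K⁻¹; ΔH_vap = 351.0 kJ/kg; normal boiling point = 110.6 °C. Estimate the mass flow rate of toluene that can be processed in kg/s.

Δh = 1.71×(110.6−30.7) + 351.0 + 1.13×(168−110.6) = 552.49 kJ/kg
Q = 438000 kJ/min = 7300 kJ/s = 7300 kJ/s
ṁ = Q/Δh = 7300 / 552.49 = 13.213 kg/s

ṁ = 13.2 kg/s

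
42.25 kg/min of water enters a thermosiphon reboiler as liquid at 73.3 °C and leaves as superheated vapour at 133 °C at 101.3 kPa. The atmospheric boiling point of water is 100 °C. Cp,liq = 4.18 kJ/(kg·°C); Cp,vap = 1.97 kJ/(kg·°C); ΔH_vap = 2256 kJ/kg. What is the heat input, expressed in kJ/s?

liquid 73.3→100 °C: 111.61 kJ/kg
vaporisation at 100 °C: 2256 kJ/kg
vapour 100→133 °C: 65.01 kJ/kg
Δh = 111.61 + 2256 + 65.01 = 2432.6 kJ/kg
Q = ṁ·Δh = 42.25 kg/min × 2432.6 kJ/kg = 102780 kJ/min
|Q| = 1713 kW

Q = 1710 kJ/s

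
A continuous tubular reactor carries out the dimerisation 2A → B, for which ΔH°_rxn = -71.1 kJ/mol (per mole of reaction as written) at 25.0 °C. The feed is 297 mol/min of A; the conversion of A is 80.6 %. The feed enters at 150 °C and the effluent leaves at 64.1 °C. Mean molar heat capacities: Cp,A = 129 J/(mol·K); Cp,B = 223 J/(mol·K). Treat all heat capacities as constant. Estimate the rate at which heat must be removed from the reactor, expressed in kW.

Extent of reaction ξ = 0.806 × 297 / 2 = 119.69 mol/min
Reaction term: ξ·ΔH°_rxn = 119.69 × -71.1 = -8510 kJ/min
Sensible, feed 150→25 °C: -4789.1 kJ/min
Outlet flows (mol/min): A 57.618, B 119.69
Sensible, products 25→64.1 °C: 1334.2 kJ/min
Q = ΔH = -11965 kJ/min = -199.42 kW
Heat removed = 199.42 kW

Q_out = 199 kW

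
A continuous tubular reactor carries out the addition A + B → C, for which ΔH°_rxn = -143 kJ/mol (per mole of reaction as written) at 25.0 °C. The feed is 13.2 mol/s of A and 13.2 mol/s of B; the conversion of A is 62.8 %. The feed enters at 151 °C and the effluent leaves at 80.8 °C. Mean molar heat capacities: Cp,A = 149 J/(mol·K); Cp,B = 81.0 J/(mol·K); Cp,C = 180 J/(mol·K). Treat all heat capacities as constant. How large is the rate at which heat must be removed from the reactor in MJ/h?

Extent of reaction ξ = 0.628 × 13.2 = 8.2896 mol/s
Reaction term: ξ·ΔH°_rxn = 8.2896 × -143 = -1185.4 kJ/s
Sensible, feed 151→25 °C: -382.54 kJ/s
Outlet flows (mol/s): A 4.9104, B 4.9104, C 8.2896
Sensible, products 25→80.8 °C: 146.28 kJ/s
Q = ΔH = -1421.7 kJ/s = -1421.7 kW
Heat removed = 5118 MJ/h

Q_out = 5120 MJ/h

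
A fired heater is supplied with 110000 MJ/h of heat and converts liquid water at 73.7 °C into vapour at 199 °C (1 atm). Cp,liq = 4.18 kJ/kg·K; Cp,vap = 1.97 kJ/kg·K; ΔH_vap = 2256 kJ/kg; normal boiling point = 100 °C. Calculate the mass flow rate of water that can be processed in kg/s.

ṁ = 11.9 kg/s

Δh = 4.18×(100−73.7) + 2256 + 1.97×(199−100) = 2561 kJ/kg
Q = 110000 MJ/h = 30556 kJ/s = 30556 kJ/s
ṁ = Q/Δh = 30556 / 2561 = 11.931 kg/s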